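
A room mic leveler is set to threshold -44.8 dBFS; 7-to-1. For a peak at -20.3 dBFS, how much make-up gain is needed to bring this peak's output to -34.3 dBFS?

7 dB

Overshoot 24.5 dB → 24.5/7 = 3.5 dB after compression, so the compressed level is -44.8 + 3.5 = -41.3 dBFS.
Make-up = target − compressed = -34.3 − (-41.3) = 7 dB.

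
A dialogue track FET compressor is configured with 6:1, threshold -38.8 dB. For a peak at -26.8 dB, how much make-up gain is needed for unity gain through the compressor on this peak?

10 dB

Without make-up, output = threshold + overshoot/6 = -38.8 + 2 = -36.8 dB.
Gap to target: 10 dB.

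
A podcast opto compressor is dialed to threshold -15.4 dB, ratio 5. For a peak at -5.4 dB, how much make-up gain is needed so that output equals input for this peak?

8 dB

Without make-up, output = threshold + overshoot/5 = -15.4 + 2 = -13.4 dB.
Gap to target: 8 dB.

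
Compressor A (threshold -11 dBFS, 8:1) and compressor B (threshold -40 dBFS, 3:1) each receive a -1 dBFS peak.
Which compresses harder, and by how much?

A: GR = 10 − 10/8 = 8.75 dB.
B: GR = 39 − 39/3 = 26 dB.
Difference: 17.25 dB in favour of B.

B, by 17.25 dB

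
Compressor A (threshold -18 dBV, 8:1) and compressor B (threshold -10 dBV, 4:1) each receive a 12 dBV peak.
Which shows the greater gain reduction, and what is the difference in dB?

A: 30 dB over, compressed to 3.75 dB over, so 26.25 dB of GR.
B: 22 dB over, compressed to 5.5 dB over, so 16.5 dB of GR.
Difference: 9.75 dB in favour of A.

A, by 9.75 dB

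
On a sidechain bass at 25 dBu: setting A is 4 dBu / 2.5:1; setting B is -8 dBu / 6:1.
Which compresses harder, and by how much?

A: overshoot 21 dB → output overshoot 8.4 dB → GR 12.6 dB.
B: overshoot 33 dB → output overshoot 5.5 dB → GR 27.5 dB.
B applies 14.9 dB more gain reduction.

B, by 14.9 dB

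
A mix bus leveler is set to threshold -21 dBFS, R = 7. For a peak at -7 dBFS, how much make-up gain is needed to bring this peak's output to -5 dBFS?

The peak compresses to -21 + 14/7 = -19 dBFS.
To reach -5 dBFS requires -5 − (-19) = 14 dB of make-up.

14 dB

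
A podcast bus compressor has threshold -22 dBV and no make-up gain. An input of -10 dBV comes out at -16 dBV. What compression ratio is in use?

Input overshoot = -10 − (-22) = 12 dB; output overshoot = -16 − (-22) = 6 dB.
Ratio = 12 / 6 = 2.

2:1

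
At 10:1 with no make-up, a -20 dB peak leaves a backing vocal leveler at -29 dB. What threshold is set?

Let T be the threshold. Output overshoot = (input overshoot)/R, so -29 − T = (-20 − T)/10.
10·(-29 − T) = -20 − T → 9·T = -290 − (-20) = -270.
T = -270/9 = -30 dB.

-30 dB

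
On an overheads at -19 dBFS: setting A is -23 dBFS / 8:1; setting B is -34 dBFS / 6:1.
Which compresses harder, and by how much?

A: 4 dB over, compressed to 0.5 dB over, so 3.5 dB of GR.
B: 15 dB over, compressed to 2.5 dB over, so 12.5 dB of GR.
Difference: 9 dB in favour of B.

B, by 9 dB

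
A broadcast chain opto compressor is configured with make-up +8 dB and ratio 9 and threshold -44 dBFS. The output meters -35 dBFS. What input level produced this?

Remove make-up: -35 − 8 = -43 dBFS.
The compressed level sits -43 − (-44) = 1 dB over threshold.
Undo the ratio: input overshoot = 1 × 9 = 9 dB, giving input = -35 dBFS.

-35 dBFS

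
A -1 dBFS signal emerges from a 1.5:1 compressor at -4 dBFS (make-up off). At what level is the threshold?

Input is 9 dB above T (since output overshoot × R = input overshoot: (-4 − T)·1.5 = -1 − T gives T = -10 dBFS).
Check: -10 + (-1 − (-10))/1.5 = -10 + 6 = -4 dBFS. ✓

-10 dBFS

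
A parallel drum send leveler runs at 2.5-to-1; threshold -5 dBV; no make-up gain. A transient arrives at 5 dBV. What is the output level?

-1 dBV

The input is 10 dB above the -5 dBV threshold.
2.5:1 compression reduces that to 10/2.5 = 4 dB over.
Output = -5 + 4 = -1 dBV.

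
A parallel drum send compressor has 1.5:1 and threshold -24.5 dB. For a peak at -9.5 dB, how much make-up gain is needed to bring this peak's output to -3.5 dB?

The peak compresses to -24.5 + 15/1.5 = -14.5 dB.
To reach -3.5 dB requires -3.5 − (-14.5) = 11 dB of make-up.

11 dB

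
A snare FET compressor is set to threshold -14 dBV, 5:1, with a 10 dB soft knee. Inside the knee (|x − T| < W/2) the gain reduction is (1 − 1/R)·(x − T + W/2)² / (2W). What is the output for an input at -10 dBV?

-13.24 dBV

x − T + W/2 = -10 − (-14) + 5 = 9.
GR = (1 − 1/5) × 9² / 20 = 0.8 × 81 / 20 = 3.24 dB.
Output = -10 − 3.24 = -13.24 dBV.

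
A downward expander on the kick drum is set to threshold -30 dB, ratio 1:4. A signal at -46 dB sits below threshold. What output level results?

The input is 16 dB below the -30 dB threshold.
A 1:4 expander multiplies undershoot by 4: 16 × 4 = 64 dB below threshold.
Output = -30 − 64 = -94 dB.

-94 dB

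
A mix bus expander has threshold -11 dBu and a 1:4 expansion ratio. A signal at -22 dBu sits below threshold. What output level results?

Undershoot = (-11) − (-22) = 11 dB.
At 1:4, that expands to 44 dB under threshold.
Output = -11 − 44 = -55 dBu.

-55 dBu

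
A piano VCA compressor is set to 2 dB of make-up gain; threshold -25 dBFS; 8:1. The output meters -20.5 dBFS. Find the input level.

Remove make-up: -20.5 − 2 = -22.5 dBFS.
The compressed level sits -22.5 − (-25) = 2.5 dB over threshold.
Before 8:1 compression the overshoot was 2.5 × 8 = 20 dB, so input = -25 + 20 = -5 dBFS.

-5 dBFS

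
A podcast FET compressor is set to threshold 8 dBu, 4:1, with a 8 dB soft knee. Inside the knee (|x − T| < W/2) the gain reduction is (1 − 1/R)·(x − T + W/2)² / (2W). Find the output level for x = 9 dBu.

x − T + W/2 = 9 − 8 + 4 = 5.
GR = (1 − 1/4) × 5² / 16 = 0.75 × 25 / 16 = 1.171875 dB.
Output = 9 − 1.171875 = 7.828125 dBu.

7.828125 dBu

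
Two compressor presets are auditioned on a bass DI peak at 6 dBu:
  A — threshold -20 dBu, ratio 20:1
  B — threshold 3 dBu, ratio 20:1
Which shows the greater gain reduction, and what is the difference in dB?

A, by 21.85 dB

A: GR = 26 − 26/20 = 24.7 dB.
B: GR = 3 − 3/20 = 2.85 dB.
Difference: 21.85 dB in favour of A.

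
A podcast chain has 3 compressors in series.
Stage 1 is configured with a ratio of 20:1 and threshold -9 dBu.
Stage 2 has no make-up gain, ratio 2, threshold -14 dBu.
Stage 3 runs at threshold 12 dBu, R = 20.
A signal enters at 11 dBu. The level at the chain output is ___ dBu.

-11 dBu

Stage 1: 11 dBu is 20 dB over -9 dBu; at 20:1 that becomes 1 dB over, giving -8 dBu.
Stage 2: -8 dBu is 6 dB over -14 dBu; at 2:1 that becomes 3 dB over, giving -11 dBu.
Stage 3: -11 dBu ≤ 12 dBu, so stage 3 doesn't engage; output -11 dBu.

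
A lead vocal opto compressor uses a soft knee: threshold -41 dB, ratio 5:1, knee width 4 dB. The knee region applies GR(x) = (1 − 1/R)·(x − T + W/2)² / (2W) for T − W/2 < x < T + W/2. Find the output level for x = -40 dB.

-40.9 dB

x − T + W/2 = -40 − (-41) + 2 = 3.
GR = (1 − 1/5) × 3² / 8 = 0.8 × 9 / 8 = 0.9 dB.
Output = -40 − 0.9 = -40.9 dB.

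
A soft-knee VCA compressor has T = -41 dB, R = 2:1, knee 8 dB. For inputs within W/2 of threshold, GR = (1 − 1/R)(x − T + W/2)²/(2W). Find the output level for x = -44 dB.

-44.03125 dB

x − T + W/2 = -44 − (-41) + 4 = 1.
GR = (1 − 1/2) × 1² / 16 = 0.5 × 1 / 16 = 0.03125 dB.
Output = -44 − 0.03125 = -44.03125 dB.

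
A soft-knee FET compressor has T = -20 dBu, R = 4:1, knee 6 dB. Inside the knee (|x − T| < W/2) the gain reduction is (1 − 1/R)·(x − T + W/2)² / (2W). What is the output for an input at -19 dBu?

x − T + W/2 = -19 − (-20) + 3 = 4.
GR = (1 − 1/4) × 4² / 12 = 0.75 × 16 / 12 = 1 dB.
Output = -19 − 1 = -20 dBu.

-20 dBu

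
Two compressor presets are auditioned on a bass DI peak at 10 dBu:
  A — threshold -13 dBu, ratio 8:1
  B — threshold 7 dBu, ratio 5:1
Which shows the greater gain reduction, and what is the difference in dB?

A: overshoot 23 dB → output overshoot 2.875 dB → GR 20.125 dB.
B: overshoot 3 dB → output overshoot 0.6 dB → GR 2.4 dB.
Difference: 17.725 dB in favour of A.

A, by 17.725 dB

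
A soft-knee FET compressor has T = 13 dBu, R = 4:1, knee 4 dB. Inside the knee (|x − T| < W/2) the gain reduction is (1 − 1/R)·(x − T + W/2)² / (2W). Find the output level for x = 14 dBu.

13.15625 dBu

x − T + W/2 = 14 − 13 + 2 = 3.
GR = (1 − 1/4) × 3² / 8 = 0.75 × 9 / 8 = 0.84375 dB.
Output = 14 − 0.84375 = 13.15625 dBu.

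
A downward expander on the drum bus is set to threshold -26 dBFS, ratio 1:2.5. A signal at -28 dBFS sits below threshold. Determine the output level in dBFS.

-31 dBFS

Below threshold, a 1:2.5 expander applies gain = (2.5−1)×(T − x) of attenuation.
(2.5−1) × 2 = 3 dB, so output = -28 − 3 = -31 dBFS.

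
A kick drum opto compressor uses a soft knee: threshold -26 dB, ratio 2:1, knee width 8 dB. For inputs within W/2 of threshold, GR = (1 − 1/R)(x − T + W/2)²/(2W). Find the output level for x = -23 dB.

-24.53125 dB

x − T + W/2 = -23 − (-26) + 4 = 7.
GR = (1 − 1/2) × 7² / 16 = 0.5 × 49 / 16 = 1.53125 dB.
Output = -23 − 1.53125 = -24.53125 dB.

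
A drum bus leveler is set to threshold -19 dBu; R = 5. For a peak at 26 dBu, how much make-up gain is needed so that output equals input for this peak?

The peak compresses to -19 + 45/5 = -10 dBu.
To reach 26 dBu requires 26 − (-10) = 36 dB of make-up.

36 dB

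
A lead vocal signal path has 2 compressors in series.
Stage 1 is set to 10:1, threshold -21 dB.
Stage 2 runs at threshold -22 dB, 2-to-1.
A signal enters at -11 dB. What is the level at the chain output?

-21 dB

Stage 1: overshoot 10 dB → 10/10 = 1 dB → -20 dB.
Stage 2: overshoot 2 dB → 2/2 = 1 dB → -21 dB.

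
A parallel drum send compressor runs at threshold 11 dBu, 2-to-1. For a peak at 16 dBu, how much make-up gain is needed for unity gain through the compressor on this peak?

2.5 dB

Without make-up, output = threshold + overshoot/2 = 11 + 2.5 = 13.5 dBu.
Gap to target: 2.5 dB.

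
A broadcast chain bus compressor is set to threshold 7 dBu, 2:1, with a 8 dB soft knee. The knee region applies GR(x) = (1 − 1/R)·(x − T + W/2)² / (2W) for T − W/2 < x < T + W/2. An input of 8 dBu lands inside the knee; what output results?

x − T + W/2 = 8 − 7 + 4 = 5.
GR = (1 − 1/2) × 5² / 16 = 0.5 × 25 / 16 = 0.78125 dB.
Output = 8 − 0.78125 = 7.21875 dBu.

7.21875 dBu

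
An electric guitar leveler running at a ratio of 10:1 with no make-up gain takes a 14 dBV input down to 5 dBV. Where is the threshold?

Let T be the threshold. Output overshoot = (input overshoot)/R, so 5 − T = (14 − T)/10.
10·(5 − T) = 14 − T → 9·T = 50 − 14 = 36.
T = 36/9 = 4 dBV.

4 dBV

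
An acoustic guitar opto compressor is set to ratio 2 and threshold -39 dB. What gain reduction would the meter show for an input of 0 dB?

19.5 dB

The signal is 39 dB above threshold.
At 2:1, output sits 39/2 = 19.5 dB above threshold.
GR = overshoot in − overshoot out = 39 − 19.5 = 19.5 dB.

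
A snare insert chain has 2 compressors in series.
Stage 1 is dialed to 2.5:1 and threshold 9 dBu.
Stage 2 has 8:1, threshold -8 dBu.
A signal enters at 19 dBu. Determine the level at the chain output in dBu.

-5.375 dBu

Stage 1: overshoot 10 dB → 10/2.5 = 4 dB → 13 dBu.
Stage 2: overshoot 21 dB → 21/8 = 2.625 dB → -5.375 dBu.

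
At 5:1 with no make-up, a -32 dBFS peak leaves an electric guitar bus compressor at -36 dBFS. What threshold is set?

Let T be the threshold. Output overshoot = (input overshoot)/R, so -36 − T = (-32 − T)/5.
5·(-36 − T) = -32 − T → 4·T = -180 − (-32) = -148.
T = -148/4 = -37 dBFS.

-37 dBFS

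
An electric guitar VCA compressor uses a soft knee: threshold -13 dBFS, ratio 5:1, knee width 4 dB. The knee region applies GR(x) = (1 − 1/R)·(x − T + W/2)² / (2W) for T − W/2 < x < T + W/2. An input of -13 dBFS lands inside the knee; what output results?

-13.4 dBFS

x − T + W/2 = -13 − (-13) + 2 = 2.
GR = (1 − 1/5) × 2² / 8 = 0.8 × 4 / 8 = 0.4 dB.
Output = -13 − 0.4 = -13.4 dBFS.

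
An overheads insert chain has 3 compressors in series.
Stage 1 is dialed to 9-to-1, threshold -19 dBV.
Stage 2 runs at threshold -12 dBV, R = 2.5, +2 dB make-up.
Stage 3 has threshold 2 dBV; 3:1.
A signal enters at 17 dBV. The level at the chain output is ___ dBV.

-13 dBV

Stage 1: overshoot 36 dB → 36/9 = 4 dB → -15 dBV.
Stage 2: -15 dBV is at or below the -12 dBV threshold — no compression; make-up brings it to -13 dBV.
Stage 3: below threshold (-13 ≤ 2); passes unchanged; output -13 dBV.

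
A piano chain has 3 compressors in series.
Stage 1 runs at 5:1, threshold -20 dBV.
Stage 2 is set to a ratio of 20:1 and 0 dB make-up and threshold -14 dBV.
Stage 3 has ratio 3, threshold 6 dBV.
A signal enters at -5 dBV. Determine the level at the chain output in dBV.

-17 dBV

Stage 1: overshoot 15 dB → 15/5 = 3 dB → -17 dBV.
Stage 2: below threshold (-17 ≤ -14); passes unchanged; output -17 dBV.
Stage 3: -17 dBV is at or below the 6 dBV threshold — no compression; output -17 dBV.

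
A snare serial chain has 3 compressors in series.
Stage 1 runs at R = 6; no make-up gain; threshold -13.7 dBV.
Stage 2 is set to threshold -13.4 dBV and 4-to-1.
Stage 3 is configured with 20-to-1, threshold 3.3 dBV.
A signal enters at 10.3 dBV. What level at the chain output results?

Stage 1: overshoot 24 dB → 24/6 = 4 dB → -9.7 dBV.
Stage 2: overshoot 3.7 dB → 3.7/4 = 0.925 dB → -12.475 dBV.
Stage 3: -12.475 dBV ≤ 3.3 dBV, so stage 3 doesn't engage; output -12.475 dBV.

-12.475 dBV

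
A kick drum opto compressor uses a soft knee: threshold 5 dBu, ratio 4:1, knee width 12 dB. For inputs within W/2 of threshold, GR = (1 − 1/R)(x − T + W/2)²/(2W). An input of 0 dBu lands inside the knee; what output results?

x − T + W/2 = 0 − 5 + 6 = 1.
GR = (1 − 1/4) × 1² / 24 = 0.75 × 1 / 24 = 0.03125 dB.
Output = 0 − 0.03125 = -0.03125 dBu.

-0.03125 dBu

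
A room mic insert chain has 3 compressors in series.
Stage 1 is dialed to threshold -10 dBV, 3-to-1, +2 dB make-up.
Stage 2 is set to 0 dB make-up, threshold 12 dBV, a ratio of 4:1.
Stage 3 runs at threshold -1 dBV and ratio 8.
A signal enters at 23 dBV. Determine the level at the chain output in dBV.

Stage 1: 33 dB above -10 dBV, reduced 3:1 to 11 dB above → 1 dBV; +2 dB make-up → 3 dBV.
Stage 2: below threshold (3 ≤ 12); passes unchanged; output 3 dBV.
Stage 3: overshoot 4 dB → 4/8 = 0.5 dB → -0.5 dBV.

-0.5 dBV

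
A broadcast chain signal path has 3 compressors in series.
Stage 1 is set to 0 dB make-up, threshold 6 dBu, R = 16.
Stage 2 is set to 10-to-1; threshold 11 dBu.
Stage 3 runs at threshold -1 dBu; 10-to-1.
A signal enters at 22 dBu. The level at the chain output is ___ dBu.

-0.2 dBu

Stage 1: 16 dB above 6 dBu, reduced 16:1 to 1 dB above → 7 dBu.
Stage 2: 7 dBu is at or below the 11 dBu threshold — no compression; output 7 dBu.
Stage 3: 8 dB above -1 dBu, reduced 10:1 to 0.8 dB above → -0.2 dBu.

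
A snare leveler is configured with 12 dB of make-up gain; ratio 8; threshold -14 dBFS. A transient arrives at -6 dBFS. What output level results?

-1 dBFS

Overshoot: -6 − (-14) = 8 dB.
The 8 dB excess becomes 1 dB after 8:1 reduction.
Output = -14 + 1 = -13 dBFS; make-up adds 12 dB, giving -1 dBFS.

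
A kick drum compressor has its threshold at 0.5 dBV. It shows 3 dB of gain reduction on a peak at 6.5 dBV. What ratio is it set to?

2:1

Input overshoot = 6.5 − 0.5 = 6 dB.
Output overshoot = 6 − 3 = 3 dB.
Ratio = input overshoot / output overshoot = 6 / 3 = 2.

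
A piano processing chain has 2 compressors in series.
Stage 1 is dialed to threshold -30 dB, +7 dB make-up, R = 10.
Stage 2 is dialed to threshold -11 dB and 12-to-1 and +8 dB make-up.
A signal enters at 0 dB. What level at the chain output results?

-12 dB

Stage 1: 30 dB above -30 dB, reduced 10:1 to 3 dB above → -27 dB; +7 dB make-up → -20 dB.
Stage 2: -20 dB is at or below the -11 dB threshold — no compression; make-up brings it to -12 dB.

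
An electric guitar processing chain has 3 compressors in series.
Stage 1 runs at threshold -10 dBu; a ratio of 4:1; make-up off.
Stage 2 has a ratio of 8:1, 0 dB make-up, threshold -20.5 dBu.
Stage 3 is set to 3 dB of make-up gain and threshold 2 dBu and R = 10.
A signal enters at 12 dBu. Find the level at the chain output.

Stage 1: 22 dB above -10 dBu, reduced 4:1 to 5.5 dB above → -4.5 dBu.
Stage 2: overshoot 16 dB → 16/8 = 2 dB → -18.5 dBu.
Stage 3: -18.5 dBu is at or below the 2 dBu threshold — no compression; make-up brings it to -15.5 dBu.

-15.5 dBu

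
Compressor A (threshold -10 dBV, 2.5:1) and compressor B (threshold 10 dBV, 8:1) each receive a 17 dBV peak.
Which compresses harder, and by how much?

A, by 10.075 dB

A: GR = 27 − 27/2.5 = 16.2 dB.
B: GR = 7 − 7/8 = 6.125 dB.
A applies 10.075 dB more gain reduction.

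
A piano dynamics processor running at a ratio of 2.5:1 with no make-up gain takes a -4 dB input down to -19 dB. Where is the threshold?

-29 dB

Let T be the threshold. Output overshoot = (input overshoot)/R, so -19 − T = (-4 − T)/2.5.
2.5·(-19 − T) = -4 − T → 1.5·T = -47.5 − (-4) = -43.5.
T = -43.5/1.5 = -29 dB.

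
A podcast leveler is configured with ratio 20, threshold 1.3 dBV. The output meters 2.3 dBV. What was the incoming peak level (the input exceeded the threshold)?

21.3 dBV

The compressed level sits 2.3 − 1.3 = 1 dB over threshold.
Before 20:1 compression the overshoot was 1 × 20 = 20 dB, so input = 1.3 + 20 = 21.3 dBV.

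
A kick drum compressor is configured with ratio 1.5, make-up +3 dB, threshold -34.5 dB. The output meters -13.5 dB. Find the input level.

Before make-up, the level was -13.5 − 3 = -16.5 dB.
Post-compression overshoot = -16.5 − (-34.5) = 18 dB.
Input overshoot = R × output overshoot = 27 dB → input = -34.5 + 27 = -7.5 dB.

-7.5 dB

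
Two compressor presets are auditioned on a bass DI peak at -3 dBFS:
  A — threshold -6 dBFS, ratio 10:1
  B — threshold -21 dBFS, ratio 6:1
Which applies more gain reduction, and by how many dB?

A: GR = 3 − 3/10 = 2.7 dB.
B: GR = 18 − 18/6 = 15 dB.
B reduces 12.3 dB more.

B, by 12.3 dB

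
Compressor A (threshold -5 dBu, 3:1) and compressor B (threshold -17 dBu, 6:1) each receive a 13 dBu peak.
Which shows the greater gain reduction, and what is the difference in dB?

A: GR = 18 − 18/3 = 12 dB.
B: GR = 30 − 30/6 = 25 dB.
B applies 13 dB more gain reduction.

B, by 13 dB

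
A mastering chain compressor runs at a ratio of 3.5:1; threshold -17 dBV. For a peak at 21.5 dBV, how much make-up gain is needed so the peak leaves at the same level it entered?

Overshoot 38.5 dB → 38.5/3.5 = 11 dB after compression, so the compressed level is -17 + 11 = -6 dBV.
Make-up = target − compressed = 21.5 − (-6) = 27.5 dB.

27.5 dB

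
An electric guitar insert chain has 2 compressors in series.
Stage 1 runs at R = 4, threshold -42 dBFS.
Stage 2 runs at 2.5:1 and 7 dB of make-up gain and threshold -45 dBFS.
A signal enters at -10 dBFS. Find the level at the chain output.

-33.6 dBFS

Stage 1: 32 dB above -42 dBFS, reduced 4:1 to 8 dB above → -34 dBFS.
Stage 2: overshoot 11 dB → 11/2.5 = 4.4 dB → -40.6 dBFS; +7 dB make-up → -33.6 dBFS.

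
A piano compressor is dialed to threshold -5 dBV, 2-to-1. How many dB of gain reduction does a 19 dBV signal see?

12 dB

Overshoot = 19 − (-5) = 24 dB.
A 2:1 ratio leaves 12 dB of that excess.
So the signal is attenuated by 24 − 12 = 12 dB.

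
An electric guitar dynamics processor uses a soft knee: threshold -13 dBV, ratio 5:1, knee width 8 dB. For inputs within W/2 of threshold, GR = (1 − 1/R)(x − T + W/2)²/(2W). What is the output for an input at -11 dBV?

-12.8 dBV

x − T + W/2 = -11 − (-13) + 4 = 6.
GR = (1 − 1/5) × 6² / 16 = 0.8 × 36 / 16 = 1.8 dB.
Output = -11 − 1.8 = -12.8 dBV.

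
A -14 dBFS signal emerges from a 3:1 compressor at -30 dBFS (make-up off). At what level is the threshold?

Let T be the threshold. Output overshoot = (input overshoot)/R, so -30 − T = (-14 − T)/3.
3·(-30 − T) = -14 − T → 2·T = -90 − (-14) = -76.
T = -76/2 = -38 dBFS.

-38 dBFS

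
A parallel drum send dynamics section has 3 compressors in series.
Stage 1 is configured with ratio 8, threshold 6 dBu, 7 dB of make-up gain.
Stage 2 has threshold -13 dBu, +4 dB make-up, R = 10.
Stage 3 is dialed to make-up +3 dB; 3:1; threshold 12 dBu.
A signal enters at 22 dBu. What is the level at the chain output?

Stage 1: overshoot 16 dB → 16/8 = 2 dB → 8 dBu; +7 dB make-up → 15 dBu.
Stage 2: overshoot 28 dB → 28/10 = 2.8 dB → -10.2 dBu; +4 dB make-up → -6.2 dBu.
Stage 3: -6.2 dBu ≤ 12 dBu, so stage 3 doesn't engage; make-up brings it to -3.2 dBu.

-3.2 dBu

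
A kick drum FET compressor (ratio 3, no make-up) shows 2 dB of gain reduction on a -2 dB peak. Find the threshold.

Let T be the threshold. Output overshoot = (input overshoot)/R, so -4 − T = (-2 − T)/3.
3·(-4 − T) = -2 − T → 2·T = -12 − (-2) = -10.
T = -10/2 = -5 dB.

-5 dB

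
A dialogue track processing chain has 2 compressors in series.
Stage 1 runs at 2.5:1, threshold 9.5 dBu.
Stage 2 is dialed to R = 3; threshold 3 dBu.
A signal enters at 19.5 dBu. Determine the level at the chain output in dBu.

Stage 1: 19.5 dBu is 10 dB over 9.5 dBu; at 2.5:1 that becomes 4 dB over, giving 13.5 dBu.
Stage 2: overshoot 10.5 dB → 10.5/3 = 3.5 dB → 6.5 dBu.

6.5 dBu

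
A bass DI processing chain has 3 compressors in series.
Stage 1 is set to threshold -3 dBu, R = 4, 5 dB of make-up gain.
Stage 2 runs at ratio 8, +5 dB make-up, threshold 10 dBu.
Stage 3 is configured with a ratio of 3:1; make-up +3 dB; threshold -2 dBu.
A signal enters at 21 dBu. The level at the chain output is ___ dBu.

6 dBu

Stage 1: 21 dBu is 24 dB over -3 dBu; at 4:1 that becomes 6 dB over, giving 3 dBu; +5 dB make-up → 8 dBu.
Stage 2: below threshold (8 ≤ 10); passes unchanged; make-up brings it to 13 dBu.
Stage 3: 13 dBu is 15 dB over -2 dBu; at 3:1 that becomes 5 dB over, giving 3 dBu; +3 dB make-up → 6 dBu.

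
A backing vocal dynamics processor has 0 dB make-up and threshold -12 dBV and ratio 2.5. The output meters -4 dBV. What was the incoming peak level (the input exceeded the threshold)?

8 dBV

The compressed level sits -4 − (-12) = 8 dB over threshold.
Input overshoot = R × output overshoot = 20 dB → input = -12 + 20 = 8 dBV.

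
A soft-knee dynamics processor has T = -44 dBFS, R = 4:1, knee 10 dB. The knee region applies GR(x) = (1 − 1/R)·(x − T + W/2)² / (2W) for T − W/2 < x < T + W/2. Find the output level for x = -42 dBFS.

x − T + W/2 = -42 − (-44) + 5 = 7.
GR = (1 − 1/4) × 7² / 20 = 0.75 × 49 / 20 = 1.8375 dB.
Output = -42 − 1.8375 = -43.8375 dBFS.

-43.8375 dBFS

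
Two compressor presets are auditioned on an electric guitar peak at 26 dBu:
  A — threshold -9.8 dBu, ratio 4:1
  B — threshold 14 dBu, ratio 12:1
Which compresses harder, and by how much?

A: overshoot 35.8 dB → output overshoot 8.95 dB → GR 26.85 dB.
B: overshoot 12 dB → output overshoot 1 dB → GR 11 dB.
Difference: 15.85 dB in favour of A.

A, by 15.85 dB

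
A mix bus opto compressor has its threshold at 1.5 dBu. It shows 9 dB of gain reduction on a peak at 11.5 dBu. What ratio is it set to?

Input overshoot = 11.5 − 1.5 = 10 dB.
Output overshoot = 10 − 9 = 1 dB.
Ratio = input overshoot / output overshoot = 10 / 1 = 10.

10:1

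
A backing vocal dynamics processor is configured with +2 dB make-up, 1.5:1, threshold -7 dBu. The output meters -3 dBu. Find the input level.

Before make-up, the level was -3 − 2 = -5 dBu.
Post-compression overshoot = -5 − (-7) = 2 dB.
Input overshoot = R × output overshoot = 3 dB → input = -7 + 3 = -4 dBu.

-4 dBu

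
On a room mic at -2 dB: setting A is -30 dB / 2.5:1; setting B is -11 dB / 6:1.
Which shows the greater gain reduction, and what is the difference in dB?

A, by 9.3 dB

A: overshoot 28 dB → output overshoot 11.2 dB → GR 16.8 dB.
B: overshoot 9 dB → output overshoot 1.5 dB → GR 7.5 dB.
A applies 9.3 dB more gain reduction.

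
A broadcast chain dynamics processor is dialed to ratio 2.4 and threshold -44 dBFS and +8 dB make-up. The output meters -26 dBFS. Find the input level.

-20 dBFS

Remove make-up: -26 − 8 = -34 dBFS.
Post-compression overshoot = -34 − (-44) = 10 dB.
Undo the ratio: input overshoot = 10 × 2.4 = 24 dB, giving input = -20 dBFS.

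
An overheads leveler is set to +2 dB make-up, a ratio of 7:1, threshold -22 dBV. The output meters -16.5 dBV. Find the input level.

2.5 dBV

Remove make-up: -16.5 − 2 = -18.5 dBV.
Post-compression overshoot = -18.5 − (-22) = 3.5 dB.
Input overshoot = R × output overshoot = 24.5 dB → input = -22 + 24.5 = 2.5 dBV.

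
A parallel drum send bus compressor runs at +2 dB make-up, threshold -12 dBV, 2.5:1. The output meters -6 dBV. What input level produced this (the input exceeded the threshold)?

-2 dBV

Remove make-up: -6 − 2 = -8 dBV.
That's 4 dB above the -12 dBV threshold.
Input overshoot = R × output overshoot = 10 dB → input = -12 + 10 = -2 dBV.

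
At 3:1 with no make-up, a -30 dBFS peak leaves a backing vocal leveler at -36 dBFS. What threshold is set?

-39 dBFS

Input is 9 dB above T (since output overshoot × R = input overshoot: (-36 − T)·3 = -30 − T gives T = -39 dBFS).
Check: -39 + (-30 − (-39))/3 = -39 + 3 = -36 dBFS. ✓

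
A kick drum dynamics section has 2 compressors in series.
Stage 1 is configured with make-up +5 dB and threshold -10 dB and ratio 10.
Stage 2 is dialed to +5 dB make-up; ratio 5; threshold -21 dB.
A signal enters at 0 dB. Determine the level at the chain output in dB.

Stage 1: overshoot 10 dB → 10/10 = 1 dB → -9 dB; +5 dB make-up → -4 dB.
Stage 2: -4 dB is 17 dB over -21 dB; at 5:1 that becomes 3.4 dB over, giving -17.6 dB; +5 dB make-up → -12.6 dB.

-12.6 dB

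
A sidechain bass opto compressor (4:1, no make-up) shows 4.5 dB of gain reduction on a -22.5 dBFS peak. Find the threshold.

-28.5 dBFS

Let T be the threshold. Output overshoot = (input overshoot)/R, so -27 − T = (-22.5 − T)/4.
4·(-27 − T) = -22.5 − T → 3·T = -108 − (-22.5) = -85.5.
T = -85.5/3 = -28.5 dBFS.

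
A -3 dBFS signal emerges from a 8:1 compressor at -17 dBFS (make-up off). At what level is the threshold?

-19 dBFS

Input is 16 dB above T (since output overshoot × R = input overshoot: (-17 − T)·8 = -3 − T gives T = -19 dBFS).
Check: -19 + (-3 − (-19))/8 = -19 + 2 = -17 dBFS. ✓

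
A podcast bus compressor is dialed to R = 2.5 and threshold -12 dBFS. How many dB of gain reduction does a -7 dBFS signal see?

Overshoot = -7 − (-12) = 5 dB.
At 2.5:1, output sits 5/2.5 = 2 dB above threshold.
Gain reduction = 5 − 2 = 3 dB.

3 dB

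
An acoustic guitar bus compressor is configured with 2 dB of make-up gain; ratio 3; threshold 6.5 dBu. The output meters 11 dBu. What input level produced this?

Stripping the +2 dB make-up gives 9 dBu at the gain stage.
The compressed level sits 9 − 6.5 = 2.5 dB over threshold.
Before 3:1 compression the overshoot was 2.5 × 3 = 7.5 dB, so input = 6.5 + 7.5 = 14 dBu.

14 dBu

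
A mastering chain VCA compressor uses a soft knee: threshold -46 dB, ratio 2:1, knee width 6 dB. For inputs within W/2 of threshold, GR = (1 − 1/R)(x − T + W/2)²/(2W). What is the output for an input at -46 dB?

x − T + W/2 = -46 − (-46) + 3 = 3.
GR = (1 − 1/2) × 3² / 12 = 0.5 × 9 / 12 = 0.375 dB.
Output = -46 − 0.375 = -46.375 dB.

-46.375 dB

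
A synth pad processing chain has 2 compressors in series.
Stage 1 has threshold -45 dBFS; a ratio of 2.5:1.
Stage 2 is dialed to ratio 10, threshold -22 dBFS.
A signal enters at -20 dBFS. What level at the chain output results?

Stage 1: -20 dBFS is 25 dB over -45 dBFS; at 2.5:1 that becomes 10 dB over, giving -35 dBFS.
Stage 2: -35 dBFS is at or below the -22 dBFS threshold — no compression; output -35 dBFS.

-35 dBFS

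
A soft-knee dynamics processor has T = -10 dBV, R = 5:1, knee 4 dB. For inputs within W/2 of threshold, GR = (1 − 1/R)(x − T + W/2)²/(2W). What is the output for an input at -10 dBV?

-10.4 dBV

x − T + W/2 = -10 − (-10) + 2 = 2.
GR = (1 − 1/5) × 2² / 8 = 0.8 × 4 / 8 = 0.4 dB.
Output = -10 − 0.4 = -10.4 dBV.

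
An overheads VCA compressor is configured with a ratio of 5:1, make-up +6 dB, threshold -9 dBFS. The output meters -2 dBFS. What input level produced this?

-4 dBFS

Before make-up, the level was -2 − 6 = -8 dBFS.
Post-compression overshoot = -8 − (-9) = 1 dB.
Before 5:1 compression the overshoot was 1 × 5 = 5 dB, so input = -9 + 5 = -4 dBFS.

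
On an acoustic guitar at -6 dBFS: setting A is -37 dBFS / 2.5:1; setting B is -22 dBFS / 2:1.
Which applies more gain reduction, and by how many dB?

A: overshoot 31 dB → output overshoot 12.4 dB → GR 18.6 dB.
B: overshoot 16 dB → output overshoot 8 dB → GR 8 dB.
A applies 10.6 dB more gain reduction.

A, by 10.6 dB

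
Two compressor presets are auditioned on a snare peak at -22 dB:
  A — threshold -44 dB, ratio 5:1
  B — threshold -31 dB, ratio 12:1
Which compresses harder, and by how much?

A, by 9.35 dB

A: GR = 22 − 22/5 = 17.6 dB.
B: GR = 9 − 9/12 = 8.25 dB.
Difference: 9.35 dB in favour of A.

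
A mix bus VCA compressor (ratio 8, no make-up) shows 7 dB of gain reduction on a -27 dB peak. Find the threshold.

-35 dB

Gain reduction = -27 − (-34) = 7 dB; output overshoot = GR / (R − 1) = 7 / 7 = 1 dB.
Threshold = output − output overshoot = -34 − 1 = -35 dB.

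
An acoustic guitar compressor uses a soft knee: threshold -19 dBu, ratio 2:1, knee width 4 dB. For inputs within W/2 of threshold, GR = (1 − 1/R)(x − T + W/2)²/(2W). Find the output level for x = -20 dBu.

-20.0625 dBu

x − T + W/2 = -20 − (-19) + 2 = 1.
GR = (1 − 1/2) × 1² / 8 = 0.5 × 1 / 8 = 0.0625 dB.
Output = -20 − 0.0625 = -20.0625 dBu.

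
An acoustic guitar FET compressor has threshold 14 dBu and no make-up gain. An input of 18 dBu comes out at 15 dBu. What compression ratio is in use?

Input overshoot = 18 − 14 = 4 dB; output overshoot = 15 − 14 = 1 dB.
Ratio = 4 / 1 = 4.

4:1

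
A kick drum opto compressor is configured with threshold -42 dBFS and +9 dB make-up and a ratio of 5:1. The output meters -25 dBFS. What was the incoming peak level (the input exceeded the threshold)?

Stripping the +9 dB make-up gives -34 dBFS at the gain stage.
That's 8 dB above the -42 dBFS threshold.
Before 5:1 compression the overshoot was 8 × 5 = 40 dB, so input = -42 + 40 = -2 dBFS.

-2 dBFS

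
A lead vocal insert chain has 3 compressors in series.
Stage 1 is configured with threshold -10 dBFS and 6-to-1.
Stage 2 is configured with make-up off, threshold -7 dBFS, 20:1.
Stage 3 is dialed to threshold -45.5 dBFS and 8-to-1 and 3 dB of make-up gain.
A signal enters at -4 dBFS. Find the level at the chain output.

Stage 1: 6 dB above -10 dBFS, reduced 6:1 to 1 dB above → -9 dBFS.
Stage 2: -9 dBFS ≤ -7 dBFS, so stage 2 doesn't engage; output -9 dBFS.
Stage 3: -9 dBFS is 36.5 dB over -45.5 dBFS; at 8:1 that becomes 4.5625 dB over, giving -40.9375 dBFS; +3 dB make-up → -37.9375 dBFS.

-37.9375 dBFS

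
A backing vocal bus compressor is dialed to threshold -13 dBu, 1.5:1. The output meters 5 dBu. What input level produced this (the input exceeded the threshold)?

Post-compression overshoot = 5 − (-13) = 18 dB.
Input overshoot = R × output overshoot = 27 dB → input = -13 + 27 = 14 dBu.

14 dBu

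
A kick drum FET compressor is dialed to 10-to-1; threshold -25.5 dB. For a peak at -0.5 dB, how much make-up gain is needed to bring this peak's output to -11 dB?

The peak compresses to -25.5 + 25/10 = -23 dB.
To reach -11 dB requires -11 − (-23) = 12 dB of make-up.

12 dB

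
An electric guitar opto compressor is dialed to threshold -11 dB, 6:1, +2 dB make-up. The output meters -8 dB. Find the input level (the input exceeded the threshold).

-5 dB

Stripping the +2 dB make-up gives -10 dB at the gain stage.
Post-compression overshoot = -10 − (-11) = 1 dB.
Input overshoot = R × output overshoot = 6 dB → input = -11 + 6 = -5 dB.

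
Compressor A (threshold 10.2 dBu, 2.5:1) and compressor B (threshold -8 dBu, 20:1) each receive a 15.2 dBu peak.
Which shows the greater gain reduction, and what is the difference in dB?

B, by 19.04 dB

A: GR = 5 − 5/2.5 = 3 dB.
B: GR = 23.2 − 23.2/20 = 22.04 dB.
Difference: 19.04 dB in favour of B.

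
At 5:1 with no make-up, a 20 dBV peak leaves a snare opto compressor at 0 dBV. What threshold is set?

Input is 25 dB above T (since output overshoot × R = input overshoot: (0 − T)·5 = 20 − T gives T = -5 dBV).
Check: -5 + (20 − (-5))/5 = -5 + 5 = 0 dBV. ✓

-5 dBV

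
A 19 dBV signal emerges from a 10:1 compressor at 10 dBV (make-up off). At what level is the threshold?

9 dBV

Input is 10 dB above T (since output overshoot × R = input overshoot: (10 − T)·10 = 19 − T gives T = 9 dBV).
Check: 9 + (19 − 9)/10 = 9 + 1 = 10 dBV. ✓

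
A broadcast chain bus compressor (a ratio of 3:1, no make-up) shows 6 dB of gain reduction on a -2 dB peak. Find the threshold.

-11 dB

Let T be the threshold. Output overshoot = (input overshoot)/R, so -8 − T = (-2 − T)/3.
3·(-8 − T) = -2 − T → 2·T = -24 − (-2) = -22.
T = -22/2 = -11 dB.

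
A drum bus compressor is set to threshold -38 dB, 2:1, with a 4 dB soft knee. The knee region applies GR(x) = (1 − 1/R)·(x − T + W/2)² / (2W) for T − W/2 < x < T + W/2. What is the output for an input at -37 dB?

-37.5625 dB

x − T + W/2 = -37 − (-38) + 2 = 3.
GR = (1 − 1/2) × 3² / 8 = 0.5 × 9 / 8 = 0.5625 dB.
Output = -37 − 0.5625 = -37.5625 dB.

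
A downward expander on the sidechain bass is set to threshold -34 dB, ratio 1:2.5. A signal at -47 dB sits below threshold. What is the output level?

-66.5 dB

The input is 13 dB below the -34 dB threshold.
A 1:2.5 expander multiplies undershoot by 2.5: 13 × 2.5 = 32.5 dB below threshold.
Output = -34 − 32.5 = -66.5 dB.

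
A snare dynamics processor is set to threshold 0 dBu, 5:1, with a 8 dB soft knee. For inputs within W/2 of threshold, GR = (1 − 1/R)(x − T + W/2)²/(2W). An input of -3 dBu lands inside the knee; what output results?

x − T + W/2 = -3 − 0 + 4 = 1.
GR = (1 − 1/5) × 1² / 16 = 0.8 × 1 / 16 = 0.05 dB.
Output = -3 − 0.05 = -3.05 dBu.

-3.05 dBu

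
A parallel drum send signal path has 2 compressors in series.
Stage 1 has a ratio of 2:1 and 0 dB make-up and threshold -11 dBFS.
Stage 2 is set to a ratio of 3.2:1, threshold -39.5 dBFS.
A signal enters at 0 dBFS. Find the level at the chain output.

-28.875 dBFS

Stage 1: 11 dB above -11 dBFS, reduced 2:1 to 5.5 dB above → -5.5 dBFS.
Stage 2: -5.5 dBFS is 34 dB over -39.5 dBFS; at 3.2:1 that becomes 10.625 dB over, giving -28.875 dBFS.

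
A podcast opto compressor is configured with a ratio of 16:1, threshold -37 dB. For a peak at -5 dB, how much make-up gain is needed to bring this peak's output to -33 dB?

Without make-up, output = threshold + overshoot/16 = -37 + 2 = -35 dB.
Gap to target: 2 dB.

2 dB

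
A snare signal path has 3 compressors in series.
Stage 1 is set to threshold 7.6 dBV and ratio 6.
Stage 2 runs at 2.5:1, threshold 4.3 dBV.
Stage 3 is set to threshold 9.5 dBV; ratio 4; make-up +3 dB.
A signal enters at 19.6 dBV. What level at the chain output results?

9.42 dBV

Stage 1: 19.6 dBV is 12 dB over 7.6 dBV; at 6:1 that becomes 2 dB over, giving 9.6 dBV.
Stage 2: overshoot 5.3 dB → 5.3/2.5 = 2.12 dB → 6.42 dBV.
Stage 3: 6.42 dBV is at or below the 9.5 dBV threshold — no compression; make-up brings it to 9.42 dBV.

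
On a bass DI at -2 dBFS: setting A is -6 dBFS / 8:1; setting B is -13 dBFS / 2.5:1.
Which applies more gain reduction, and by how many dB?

B, by 3.1 dB

A: GR = 4 − 4/8 = 3.5 dB.
B: GR = 11 − 11/2.5 = 6.6 dB.
Difference: 3.1 dB in favour of B.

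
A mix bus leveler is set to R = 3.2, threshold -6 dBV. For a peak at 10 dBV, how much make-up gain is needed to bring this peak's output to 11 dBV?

Overshoot 16 dB → 16/3.2 = 5 dB after compression, so the compressed level is -6 + 5 = -1 dBV.
Make-up = target − compressed = 11 − (-1) = 12 dB.

12 dB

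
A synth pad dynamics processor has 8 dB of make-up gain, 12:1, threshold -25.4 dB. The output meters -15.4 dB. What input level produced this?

-1.4 dB

Stripping the +8 dB make-up gives -23.4 dB at the gain stage.
That's 2 dB above the -25.4 dB threshold.
Input overshoot = R × output overshoot = 24 dB → input = -25.4 + 24 = -1.4 dB.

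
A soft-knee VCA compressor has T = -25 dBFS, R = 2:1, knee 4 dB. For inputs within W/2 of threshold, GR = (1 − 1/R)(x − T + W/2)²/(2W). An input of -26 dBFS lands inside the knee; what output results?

-26.0625 dBFS

x − T + W/2 = -26 − (-25) + 2 = 1.
GR = (1 − 1/2) × 1² / 8 = 0.5 × 1 / 8 = 0.0625 dB.
Output = -26 − 0.0625 = -26.0625 dBFS.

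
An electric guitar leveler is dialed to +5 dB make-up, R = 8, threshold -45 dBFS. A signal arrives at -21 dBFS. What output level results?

-37 dBFS

The input is 24 dB above the -45 dBFS threshold.
8:1 compression reduces that to 24/8 = 3 dB over.
Output = -45 + 3 = -42 dBFS; make-up adds 5 dB, giving -37 dBFS.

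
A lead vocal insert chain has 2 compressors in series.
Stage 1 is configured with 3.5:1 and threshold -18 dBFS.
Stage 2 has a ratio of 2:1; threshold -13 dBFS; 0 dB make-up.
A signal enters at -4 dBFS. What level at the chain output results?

-14 dBFS

Stage 1: overshoot 14 dB → 14/3.5 = 4 dB → -14 dBFS.
Stage 2: -14 dBFS ≤ -13 dBFS, so stage 2 doesn't engage; output -14 dBFS.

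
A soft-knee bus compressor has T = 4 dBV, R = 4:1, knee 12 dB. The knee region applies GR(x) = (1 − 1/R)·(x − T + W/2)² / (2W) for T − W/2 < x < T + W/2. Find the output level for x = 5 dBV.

3.46875 dBV

x − T + W/2 = 5 − 4 + 6 = 7.
GR = (1 − 1/4) × 7² / 24 = 0.75 × 49 / 24 = 1.53125 dB.
Output = 5 − 1.53125 = 3.46875 dBV.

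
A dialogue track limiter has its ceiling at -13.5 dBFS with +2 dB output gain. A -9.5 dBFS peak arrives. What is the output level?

-11.5 dBFS

The limiter clamps the peak to its -13.5 dBFS ceiling.
Output gain then adds 2 dB: -13.5 + 2 = -11.5 dBFS.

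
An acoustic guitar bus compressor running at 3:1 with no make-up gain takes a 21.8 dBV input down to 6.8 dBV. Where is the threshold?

Input is 22.5 dB above T (since output overshoot × R = input overshoot: (6.8 − T)·3 = 21.8 − T gives T = -0.7 dBV).
Check: -0.7 + (21.8 − (-0.7))/3 = -0.7 + 7.5 = 6.8 dBV. ✓

-0.7 dBV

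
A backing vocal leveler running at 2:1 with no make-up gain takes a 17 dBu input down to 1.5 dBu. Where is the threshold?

-14 dBu

Let T be the threshold. Output overshoot = (input overshoot)/R, so 1.5 − T = (17 − T)/2.
2·(1.5 − T) = 17 − T → 1·T = 3 − 17 = -14.
T = -14/1 = -14 dBu.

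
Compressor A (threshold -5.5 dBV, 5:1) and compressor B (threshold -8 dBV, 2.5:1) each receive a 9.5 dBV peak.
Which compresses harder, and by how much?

A, by 1.5 dB

A: overshoot 15 dB → output overshoot 3 dB → GR 12 dB.
B: overshoot 17.5 dB → output overshoot 7 dB → GR 10.5 dB.
A applies 1.5 dB more gain reduction.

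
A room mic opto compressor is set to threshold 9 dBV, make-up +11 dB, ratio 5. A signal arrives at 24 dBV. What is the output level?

23 dBV

Overshoot: 24 − 9 = 15 dB.
5:1 compression reduces that to 15/5 = 3 dB over.
So the level is 9 + 3 = 12 dBV; make-up adds 11 dB, giving 23 dBV.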